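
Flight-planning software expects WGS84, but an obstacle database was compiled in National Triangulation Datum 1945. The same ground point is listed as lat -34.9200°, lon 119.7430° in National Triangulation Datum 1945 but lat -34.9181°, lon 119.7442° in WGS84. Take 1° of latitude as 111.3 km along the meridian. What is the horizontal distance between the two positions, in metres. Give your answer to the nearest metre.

238 m

Δφ = -34.9181° − -34.9200° = +0.0019°; Δλ = 119.7442° − 119.7430° = +0.0012°.
ΔN = Δφ × 111300 = 211.5 m; ΔE = Δλ × 111300 × cos(-34.9200°) = +0.0012 × 111300 × 0.819952 = 109.5 m.
Distance = √(ΔE² + ΔN²) = √(109.5² + 211.5²) = 238.1 m.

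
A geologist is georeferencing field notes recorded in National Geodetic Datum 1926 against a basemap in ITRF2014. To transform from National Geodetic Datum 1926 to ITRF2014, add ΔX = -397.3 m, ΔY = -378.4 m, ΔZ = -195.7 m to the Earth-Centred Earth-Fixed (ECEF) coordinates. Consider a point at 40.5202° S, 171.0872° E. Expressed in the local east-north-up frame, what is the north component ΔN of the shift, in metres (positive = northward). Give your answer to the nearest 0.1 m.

ΔN = 68.2 m

The local north axis is (−sin φ cos λ, −sin φ sin λ, cos φ), giving ΔN = 255.015 − 38.090 − 148.767 = 68.16 m.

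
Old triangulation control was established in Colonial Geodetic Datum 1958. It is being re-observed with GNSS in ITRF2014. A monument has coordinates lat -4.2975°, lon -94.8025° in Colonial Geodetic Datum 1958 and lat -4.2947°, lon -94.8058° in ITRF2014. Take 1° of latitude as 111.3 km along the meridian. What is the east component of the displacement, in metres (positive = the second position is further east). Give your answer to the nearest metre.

Δφ = -4.2947° − -4.2975° = +0.0028°; Δλ = -94.8058° − -94.8025° = -0.0033°.
ΔN = Δφ × 111300 = 311.6 m; ΔE = Δλ × 111300 × cos(-4.2975°) = -0.0033 × 111300 × 0.997188 = -366.3 m.

ΔE = -366 m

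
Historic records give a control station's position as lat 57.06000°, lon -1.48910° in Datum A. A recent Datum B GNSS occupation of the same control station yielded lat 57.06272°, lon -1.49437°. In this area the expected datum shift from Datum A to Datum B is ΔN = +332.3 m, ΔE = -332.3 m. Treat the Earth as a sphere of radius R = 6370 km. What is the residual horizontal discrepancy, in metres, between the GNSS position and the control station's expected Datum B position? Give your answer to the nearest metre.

Observed coordinate differences: Δφ = +0.00272°, Δλ = -0.00527°.
Converting to metres (1° lat = 111177 m, cos φ = 0.543760): observed ΔN = 302.4 m, observed ΔE = -318.6 m.
Subtracting the expected shift leaves a residual of 302.4 − (332.3) = -29.9 m north and -318.6 − (-332.3) = 13.7 m east.
Residual distance = √((-29.9)² + 13.7²) = 32.9 m.

33 m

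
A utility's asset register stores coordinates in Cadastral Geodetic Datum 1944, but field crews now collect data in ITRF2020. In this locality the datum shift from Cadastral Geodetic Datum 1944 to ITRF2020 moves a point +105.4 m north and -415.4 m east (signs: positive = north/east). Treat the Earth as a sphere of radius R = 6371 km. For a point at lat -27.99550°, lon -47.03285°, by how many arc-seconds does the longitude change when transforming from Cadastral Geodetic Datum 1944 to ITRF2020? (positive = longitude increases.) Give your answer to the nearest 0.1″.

Δλ = -15.2″

At latitude -27.99550°, cos φ = 0.882984.
One radian of longitude at latitude φ spans R cos φ, so Δλ = ΔE / (R cos φ) = -415.4 / (6371000 × 0.882984) = -7.3842e-05 rad = -15.231″.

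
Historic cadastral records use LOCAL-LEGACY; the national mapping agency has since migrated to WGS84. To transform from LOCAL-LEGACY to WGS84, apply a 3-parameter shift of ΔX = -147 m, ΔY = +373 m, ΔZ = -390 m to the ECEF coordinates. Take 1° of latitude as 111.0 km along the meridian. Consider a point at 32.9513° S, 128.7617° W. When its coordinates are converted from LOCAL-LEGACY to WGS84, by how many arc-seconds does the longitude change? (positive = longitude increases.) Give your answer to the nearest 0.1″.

Δλ = -13.5″

sin φ = -0.543926, cos φ = 0.839133, sin λ = -0.779757, cos λ = -0.626083.
East component: ΔE = −sin λ·ΔX + cos λ·ΔY = −(-0.779757)(-147) + (-0.626083)(373) = -348.15 m.
1° of latitude spans 111000 m; at latitude φ, 1° of longitude spans that × cos φ = 93143.8 m, so Δλ = -348.15 / 93143.8 × 3600 = -13.456″.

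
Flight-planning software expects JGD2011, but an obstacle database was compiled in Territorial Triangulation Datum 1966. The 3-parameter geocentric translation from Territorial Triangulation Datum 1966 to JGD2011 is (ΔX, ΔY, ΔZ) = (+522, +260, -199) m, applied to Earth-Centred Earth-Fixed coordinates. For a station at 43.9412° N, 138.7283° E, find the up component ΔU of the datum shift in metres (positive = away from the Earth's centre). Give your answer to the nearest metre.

ΔU = -297 m

The local up (radial) axis is (cos φ cos λ, cos φ sin λ, sin φ), giving ΔU = -282.498 + 123.492 − 138.090 = -297.10 m.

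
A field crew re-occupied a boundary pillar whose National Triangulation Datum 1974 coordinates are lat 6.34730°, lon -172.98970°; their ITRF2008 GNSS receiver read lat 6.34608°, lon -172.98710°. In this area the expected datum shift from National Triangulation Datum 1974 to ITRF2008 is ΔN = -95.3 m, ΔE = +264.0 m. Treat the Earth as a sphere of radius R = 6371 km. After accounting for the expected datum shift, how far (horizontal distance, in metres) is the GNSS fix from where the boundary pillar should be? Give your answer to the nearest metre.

Observed coordinate differences: Δφ = -0.00122°, Δλ = +0.00260°.
Converting to metres (1° lat = 111195 m, cos φ = 0.993870): observed ΔN = -135.7 m, observed ΔE = 287.3 m.
Subtracting the expected shift leaves a residual of -135.7 − (-95.3) = -40.4 m north and 287.3 − (264.0) = 23.3 m east.
Residual distance = √((-40.4)² + 23.3²) = 46.6 m.

47 m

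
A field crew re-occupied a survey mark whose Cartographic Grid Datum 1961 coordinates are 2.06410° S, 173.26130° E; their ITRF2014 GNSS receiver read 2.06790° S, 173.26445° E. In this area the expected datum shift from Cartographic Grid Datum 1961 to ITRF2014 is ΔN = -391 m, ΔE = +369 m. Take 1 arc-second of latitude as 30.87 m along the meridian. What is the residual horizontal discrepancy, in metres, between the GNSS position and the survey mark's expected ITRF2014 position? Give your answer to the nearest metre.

Observed coordinate differences: Δφ = -0.00380°, Δλ = +0.00315°.
Converting to metres (1° lat = 111132 m, cos φ = 0.999351): observed ΔN = -422.3 m, observed ΔE = 349.8 m.
Subtracting the expected shift leaves a residual of -422.3 − (-391) = -31.3 m north and 349.8 − (369) = -19.2 m east.
Residual distance = √((-31.3)² + (-19.2)²) = 36.7 m.

37 m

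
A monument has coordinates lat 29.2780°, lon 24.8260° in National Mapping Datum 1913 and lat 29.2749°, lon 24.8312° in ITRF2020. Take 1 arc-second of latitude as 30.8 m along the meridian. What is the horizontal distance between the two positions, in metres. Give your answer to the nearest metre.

609 m

Δφ = 29.2749° − 29.2780° = -0.0031°; Δλ = 24.8312° − 24.8260° = +0.0052°.
1° of latitude = 3600 × 30.80 = 110880 m.
ΔN = Δφ × 110880 = -343.7 m; ΔE = Δλ × 110880 × cos(29.2780°) = +0.0052 × 110880 × 0.872257 = 502.9 m.
Distance = √(ΔE² + ΔN²) = √(502.9² + (-343.7)²) = 609.2 m.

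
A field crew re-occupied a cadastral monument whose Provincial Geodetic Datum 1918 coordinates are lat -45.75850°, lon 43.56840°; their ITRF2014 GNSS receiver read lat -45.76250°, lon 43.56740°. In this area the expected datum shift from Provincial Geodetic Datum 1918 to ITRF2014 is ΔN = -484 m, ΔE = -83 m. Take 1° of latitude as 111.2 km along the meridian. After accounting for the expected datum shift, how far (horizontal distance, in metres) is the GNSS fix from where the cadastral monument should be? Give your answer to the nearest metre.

40 m

Observed coordinate differences: Δφ = -0.00400°, Δλ = -0.00100°.
Converting to metres (1° lat = 111200 m, cos φ = 0.697684): observed ΔN = -444.8 m, observed ΔE = -77.6 m.
Subtracting the expected shift leaves a residual of -444.8 − (-484) = 39.2 m north and -77.6 − (-83) = 5.4 m east.
Residual distance = √(39.2² + 5.4²) = 39.6 m.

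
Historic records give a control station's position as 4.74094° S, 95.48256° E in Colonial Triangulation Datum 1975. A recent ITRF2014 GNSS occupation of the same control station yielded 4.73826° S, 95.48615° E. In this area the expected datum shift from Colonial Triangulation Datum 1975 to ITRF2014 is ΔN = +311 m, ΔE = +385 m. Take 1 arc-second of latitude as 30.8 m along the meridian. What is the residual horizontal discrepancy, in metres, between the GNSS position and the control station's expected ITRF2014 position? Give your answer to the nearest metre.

Observed coordinate differences: Δφ = +0.00268°, Δλ = +0.00359°.
Converting to metres (1° lat = 110880 m, cos φ = 0.996579): observed ΔN = 297.2 m, observed ΔE = 396.7 m.
Subtracting the expected shift leaves a residual of 297.2 − (311) = -13.8 m north and 396.7 − (385) = 11.7 m east.
Residual distance = √((-13.8)² + 11.7²) = 18.1 m.

18 m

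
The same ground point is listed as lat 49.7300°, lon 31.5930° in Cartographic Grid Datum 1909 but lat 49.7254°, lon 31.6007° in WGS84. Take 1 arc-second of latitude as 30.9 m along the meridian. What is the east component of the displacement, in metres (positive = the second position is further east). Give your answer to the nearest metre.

Δφ = 49.7254° − 49.7300° = -0.0046°; Δλ = 31.6007° − 31.5930° = +0.0077°.
1° of latitude = 3600 × 30.90 = 111240 m.
ΔN = Δφ × 111240 = -511.7 m; ΔE = Δλ × 111240 × cos(49.7300°) = +0.0077 × 111240 × 0.646390 = 553.7 m.

ΔE = 554 m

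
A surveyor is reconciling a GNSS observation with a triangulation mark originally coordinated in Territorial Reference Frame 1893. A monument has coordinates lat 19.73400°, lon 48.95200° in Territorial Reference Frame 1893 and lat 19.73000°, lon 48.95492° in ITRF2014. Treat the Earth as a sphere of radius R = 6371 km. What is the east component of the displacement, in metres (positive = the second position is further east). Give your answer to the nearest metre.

ΔE = 306 m

Δφ = 19.73000° − 19.73400° = -0.00400°; Δλ = 48.95492° − 48.95200° = +0.00292°.
1° along a meridian = πR/180 = 111195 m.
ΔN = Δφ × 111195 = -444.8 m; ΔE = Δλ × 111195 × cos(19.73400°) = +0.00292 × 111195 × 0.941270 = 305.6 m.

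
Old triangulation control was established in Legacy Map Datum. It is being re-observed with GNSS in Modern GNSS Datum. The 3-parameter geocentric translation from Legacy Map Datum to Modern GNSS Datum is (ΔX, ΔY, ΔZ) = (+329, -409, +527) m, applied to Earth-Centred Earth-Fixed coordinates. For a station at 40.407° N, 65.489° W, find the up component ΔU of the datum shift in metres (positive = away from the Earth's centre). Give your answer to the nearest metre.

ΔU = 729 m

The local up (radial) axis is (cos φ cos λ, cos φ sin λ, sin φ), giving ΔU = 103.933 + 283.371 + 341.608 = 728.91 m.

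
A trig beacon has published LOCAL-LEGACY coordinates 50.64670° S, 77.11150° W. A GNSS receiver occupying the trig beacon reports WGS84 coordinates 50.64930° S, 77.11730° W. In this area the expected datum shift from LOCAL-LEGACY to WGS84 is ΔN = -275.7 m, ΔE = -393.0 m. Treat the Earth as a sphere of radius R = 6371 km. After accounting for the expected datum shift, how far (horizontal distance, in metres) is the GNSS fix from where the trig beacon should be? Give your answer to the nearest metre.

21 m

Observed coordinate differences: Δφ = -0.00260°, Δλ = -0.00580°.
Converting to metres (1° lat = 111195 m, cos φ = 0.634100): observed ΔN = -289.1 m, observed ΔE = -409.0 m.
Subtracting the expected shift leaves a residual of -289.1 − (-275.7) = -13.4 m north and -409.0 − (-393.0) = -16.0 m east.
Residual distance = √((-13.4)² + (-16.0)²) = 20.8 m.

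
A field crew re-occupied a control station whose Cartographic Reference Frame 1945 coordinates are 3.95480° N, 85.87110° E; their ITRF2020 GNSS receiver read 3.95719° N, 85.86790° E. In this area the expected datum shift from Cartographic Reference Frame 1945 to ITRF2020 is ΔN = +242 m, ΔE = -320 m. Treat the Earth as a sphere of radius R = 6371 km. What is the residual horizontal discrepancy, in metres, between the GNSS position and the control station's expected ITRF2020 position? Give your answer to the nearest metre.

Observed coordinate differences: Δφ = +0.00239°, Δλ = -0.00320°.
Converting to metres (1° lat = 111195 m, cos φ = 0.997619): observed ΔN = 265.8 m, observed ΔE = -355.0 m.
Subtracting the expected shift leaves a residual of 265.8 − (242) = 23.8 m north and -355.0 − (-320) = -35.0 m east.
Residual distance = √(23.8² + (-35.0)²) = 42.3 m.

42 m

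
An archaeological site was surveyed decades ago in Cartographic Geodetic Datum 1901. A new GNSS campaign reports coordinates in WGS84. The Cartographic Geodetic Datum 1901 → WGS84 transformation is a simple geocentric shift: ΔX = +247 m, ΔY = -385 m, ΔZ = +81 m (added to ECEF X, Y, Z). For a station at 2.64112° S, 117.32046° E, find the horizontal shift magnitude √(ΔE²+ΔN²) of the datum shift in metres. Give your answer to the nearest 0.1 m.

73.6 m

The local east axis at (φ, λ) is (−sin λ, cos λ, 0), so ΔE = −sin(117.32046°)·247 + cos(117.32046°)·(-385) = -42.75 m.
The local north axis is (−sin φ cos λ, −sin φ sin λ, cos φ), giving ΔN = -5.224 − 15.762 + 80.914 = 59.93 m.
Horizontal magnitude = √(ΔE² + ΔN²) = √((-42.75)² + 59.93²) = 73.61 m.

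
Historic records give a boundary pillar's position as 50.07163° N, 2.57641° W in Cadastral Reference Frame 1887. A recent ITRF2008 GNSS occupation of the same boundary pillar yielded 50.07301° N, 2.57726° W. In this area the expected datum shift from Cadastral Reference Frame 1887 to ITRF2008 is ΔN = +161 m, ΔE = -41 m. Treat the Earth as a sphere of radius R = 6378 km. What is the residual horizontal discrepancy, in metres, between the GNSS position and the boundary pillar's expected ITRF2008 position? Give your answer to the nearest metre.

Observed coordinate differences: Δφ = +0.00138°, Δλ = -0.00085°.
Converting to metres (1° lat = 111317 m, cos φ = 0.641829): observed ΔN = 153.6 m, observed ΔE = -60.7 m.
Subtracting the expected shift leaves a residual of 153.6 − (161) = -7.4 m north and -60.7 − (-41) = -19.7 m east.
Residual distance = √((-7.4)² + (-19.7)²) = 21.1 m.

21 m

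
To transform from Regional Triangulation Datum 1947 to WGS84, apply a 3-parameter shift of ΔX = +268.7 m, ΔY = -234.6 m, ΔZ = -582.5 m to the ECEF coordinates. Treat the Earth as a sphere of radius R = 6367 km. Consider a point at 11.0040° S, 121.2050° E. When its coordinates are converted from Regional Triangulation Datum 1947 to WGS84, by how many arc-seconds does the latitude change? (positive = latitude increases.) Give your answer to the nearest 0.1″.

Δφ = -20.6″

sin φ = -0.190878, cos φ = 0.981614, sin λ = 0.855319, cos λ = -0.518102.
North component: ΔN = −sin φ cos λ·ΔX − sin φ sin λ·ΔY + cos φ·ΔZ = −(-0.190878)(-0.518102)(268.7) − (-0.190878)(0.855319)(-234.6) + (0.981614)(-582.5) = -636.66 m.
1° of latitude spans πR/180 = 111125 m, so Δφ = -636.66 / 111125 × 3600 = -20.625″.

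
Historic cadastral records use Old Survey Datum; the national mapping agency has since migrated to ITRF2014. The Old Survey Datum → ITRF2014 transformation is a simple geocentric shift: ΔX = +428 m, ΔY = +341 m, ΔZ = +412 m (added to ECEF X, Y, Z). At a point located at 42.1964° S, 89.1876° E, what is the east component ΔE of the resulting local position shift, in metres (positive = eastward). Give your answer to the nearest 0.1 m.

ΔE = -423.1 m

At φ = -42.1964°, λ = 89.1876°: sin φ = -0.671674, cos φ = 0.740847, sin λ = 0.999899, cos λ = 0.014179.
ΔE = −sin λ·ΔX + cos λ·ΔY = −(0.999899)·(428) + (0.014179)·(341) = -423.12 m.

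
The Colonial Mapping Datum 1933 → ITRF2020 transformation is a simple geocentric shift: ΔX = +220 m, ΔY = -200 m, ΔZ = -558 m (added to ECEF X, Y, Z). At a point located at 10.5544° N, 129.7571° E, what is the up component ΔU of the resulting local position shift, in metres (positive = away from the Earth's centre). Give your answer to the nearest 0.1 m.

The local up (radial) axis is (cos φ cos λ, cos φ sin λ, sin φ), giving ΔU = -138.317 − 151.151 − 102.208 = -391.68 m.

ΔU = -391.7 m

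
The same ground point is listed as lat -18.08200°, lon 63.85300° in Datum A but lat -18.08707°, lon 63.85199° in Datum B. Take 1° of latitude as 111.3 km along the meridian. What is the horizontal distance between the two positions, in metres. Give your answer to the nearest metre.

574 m

Δφ = -18.08707° − -18.08200° = -0.00507°; Δλ = 63.85199° − 63.85300° = -0.00101°.
ΔN = Δφ × 111300 = -564.3 m; ΔE = Δλ × 111300 × cos(-18.08200°) = -0.00101 × 111300 × 0.950613 = -106.9 m.
Distance = √(ΔE² + ΔN²) = √((-106.9)² + (-564.3)²) = 574.3 m.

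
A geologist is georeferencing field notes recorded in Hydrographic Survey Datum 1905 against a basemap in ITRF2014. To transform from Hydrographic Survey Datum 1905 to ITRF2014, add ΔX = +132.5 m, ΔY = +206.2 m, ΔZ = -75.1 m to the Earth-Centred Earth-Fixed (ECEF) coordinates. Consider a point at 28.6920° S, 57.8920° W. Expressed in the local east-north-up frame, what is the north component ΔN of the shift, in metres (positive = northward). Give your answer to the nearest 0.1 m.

At φ = -28.6920°, λ = -57.8920°: sin φ = -0.480101, cos φ = 0.877213, sin λ = -0.847048, cos λ = 0.531517.
ΔN = −sin φ cos λ·ΔX − sin φ sin λ·ΔY + cos φ·ΔZ = −(-0.480101)(0.531517)(132.5) − (-0.480101)(-0.847048)(206.2) + (0.877213)(-75.1) = -115.92 m.

ΔN = -115.9 m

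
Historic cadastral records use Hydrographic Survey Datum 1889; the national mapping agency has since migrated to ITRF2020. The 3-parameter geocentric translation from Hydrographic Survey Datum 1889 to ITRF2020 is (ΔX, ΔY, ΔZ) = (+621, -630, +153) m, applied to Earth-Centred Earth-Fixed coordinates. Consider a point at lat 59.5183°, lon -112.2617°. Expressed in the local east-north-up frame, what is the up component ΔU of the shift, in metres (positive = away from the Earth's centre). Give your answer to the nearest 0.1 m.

At φ = 59.5183°, λ = -112.2617°: sin φ = 0.861791, cos φ = 0.507263, sin λ = -0.925463, cos λ = -0.378838.
ΔU = cos φ cos λ·ΔX + cos φ sin λ·ΔY + sin φ·ΔZ = (0.507263)(-0.378838)(621) + (0.507263)(-0.925463)(-630) + (0.861791)(153) = 308.27 m.

ΔU = 308.3 m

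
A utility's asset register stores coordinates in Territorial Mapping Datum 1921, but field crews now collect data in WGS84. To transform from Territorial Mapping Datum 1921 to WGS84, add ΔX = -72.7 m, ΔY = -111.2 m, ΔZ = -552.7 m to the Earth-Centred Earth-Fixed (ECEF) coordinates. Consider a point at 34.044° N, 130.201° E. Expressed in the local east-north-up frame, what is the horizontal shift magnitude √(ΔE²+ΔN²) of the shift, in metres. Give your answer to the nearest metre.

455 m

At φ = 34.044°, λ = 130.201°: sin φ = 0.559829, cos φ = 0.828608, sin λ = 0.763785, cos λ = -0.645471.
ΔE = −sin λ·ΔX + cos λ·ΔY = −(0.763785)·(-72.7) + (-0.645471)·(-111.2) = 127.30 m.
ΔN = −sin φ cos λ·ΔX − sin φ sin λ·ΔY + cos φ·ΔZ = −(0.559829)(-0.645471)(-72.7) − (0.559829)(0.763785)(-111.2) + (0.828608)(-552.7) = -436.69 m.
Horizontal magnitude = √(ΔE² + ΔN²) = √(127.30² + (-436.69)²) = 454.87 m.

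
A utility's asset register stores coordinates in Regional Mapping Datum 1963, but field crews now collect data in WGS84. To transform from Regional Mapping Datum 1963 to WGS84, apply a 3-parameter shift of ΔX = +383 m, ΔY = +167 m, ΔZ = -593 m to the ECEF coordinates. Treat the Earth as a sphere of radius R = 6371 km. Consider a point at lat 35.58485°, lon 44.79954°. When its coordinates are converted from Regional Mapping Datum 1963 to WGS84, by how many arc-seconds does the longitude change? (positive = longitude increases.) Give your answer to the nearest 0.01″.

Δλ = -6.03″

sin φ = 0.581908, cos φ = 0.813255, sin λ = 0.704629, cos λ = 0.709576.
East component: ΔE = −sin λ·ΔX + cos λ·ΔY = −(0.704629)(383) + (0.709576)(167) = -151.37 m.
1° of latitude spans πR/180 = 111195 m; at latitude φ, 1° of longitude spans that × cos φ = 90429.8 m, so Δλ = -151.37 / 90429.8 × 3600 = -6.026″.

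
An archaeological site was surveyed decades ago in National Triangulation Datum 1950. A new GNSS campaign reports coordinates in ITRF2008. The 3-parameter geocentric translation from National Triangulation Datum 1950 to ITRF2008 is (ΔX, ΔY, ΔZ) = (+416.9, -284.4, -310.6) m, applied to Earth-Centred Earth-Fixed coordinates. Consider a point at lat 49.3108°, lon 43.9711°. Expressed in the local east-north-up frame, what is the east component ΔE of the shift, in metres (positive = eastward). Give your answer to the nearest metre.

At φ = 49.3108°, λ = 43.9711°: sin φ = 0.758257, cos φ = 0.651955, sin λ = 0.694295, cos λ = 0.719690.
ΔE = −sin λ·ΔX + cos λ·ΔY = −(0.694295)·(416.9) + (0.719690)·(-284.4) = -494.13 m.

ΔE = -494 m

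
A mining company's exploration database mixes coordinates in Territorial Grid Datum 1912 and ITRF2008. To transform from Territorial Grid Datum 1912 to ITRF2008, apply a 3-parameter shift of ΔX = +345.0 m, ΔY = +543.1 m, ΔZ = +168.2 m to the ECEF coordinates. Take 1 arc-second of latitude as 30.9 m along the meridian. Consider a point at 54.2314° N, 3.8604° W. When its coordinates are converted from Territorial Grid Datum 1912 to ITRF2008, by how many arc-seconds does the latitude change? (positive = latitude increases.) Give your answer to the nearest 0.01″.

sin φ = 0.811384, cos φ = 0.584513, sin λ = -0.067326, cos λ = 0.997731.
North component: ΔN = −sin φ cos λ·ΔX − sin φ sin λ·ΔY + cos φ·ΔZ = −(0.811384)(0.997731)(345.0) − (0.811384)(-0.067326)(543.1) + (0.584513)(168.2) = -151.31 m.
1° of latitude spans 3600 × 30.90 = 111240 m, so Δφ = -151.31 / 111240 × 3600 = -4.897″.

Δφ = -4.90″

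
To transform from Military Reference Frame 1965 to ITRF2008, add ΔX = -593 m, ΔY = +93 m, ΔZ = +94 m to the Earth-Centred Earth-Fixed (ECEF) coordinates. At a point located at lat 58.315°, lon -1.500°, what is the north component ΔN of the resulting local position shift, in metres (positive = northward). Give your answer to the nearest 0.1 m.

ΔN = 555.9 m

At φ = 58.315°, λ = -1.500°: sin φ = 0.850949, cos φ = 0.525249, sin λ = -0.026177, cos λ = 0.999657.
ΔN = −sin φ cos λ·ΔX − sin φ sin λ·ΔY + cos φ·ΔZ = −(0.850949)(0.999657)(-593) − (0.850949)(-0.026177)(93) + (0.525249)(94) = 555.88 m.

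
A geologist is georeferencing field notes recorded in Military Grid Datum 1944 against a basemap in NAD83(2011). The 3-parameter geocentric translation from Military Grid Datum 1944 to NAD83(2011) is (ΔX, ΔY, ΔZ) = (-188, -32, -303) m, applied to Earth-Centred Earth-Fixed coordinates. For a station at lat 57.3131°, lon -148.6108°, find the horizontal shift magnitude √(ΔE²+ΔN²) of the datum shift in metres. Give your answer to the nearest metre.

321 m

The local east axis at (φ, λ) is (−sin λ, cos λ, 0), so ΔE = −sin(-148.6108°)·(-188) + cos(-148.6108°)·(-32) = -70.60 m.
The local north axis is (−sin φ cos λ, −sin φ sin λ, cos φ), giving ΔN = -135.071 − 14.028 − 163.635 = -312.73 m.
Horizontal magnitude = √(ΔE² + ΔN²) = √((-70.60)² + (-312.73)²) = 320.60 m.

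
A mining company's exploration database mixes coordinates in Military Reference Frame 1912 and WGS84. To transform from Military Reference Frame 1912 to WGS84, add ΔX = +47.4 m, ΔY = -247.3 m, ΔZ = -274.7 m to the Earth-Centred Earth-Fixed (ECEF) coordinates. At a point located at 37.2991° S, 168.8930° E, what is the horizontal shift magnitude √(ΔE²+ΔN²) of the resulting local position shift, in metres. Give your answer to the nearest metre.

At φ = -37.2991°, λ = 168.8930°: sin φ = -0.605976, cos φ = 0.795483, sin λ = 0.192642, cos λ = -0.981269.
ΔE = −sin λ·ΔX + cos λ·ΔY = −(0.192642)·(47.4) + (-0.981269)·(-247.3) = 233.54 m.
ΔN = −sin φ cos λ·ΔX − sin φ sin λ·ΔY + cos φ·ΔZ = −(-0.605976)(-0.981269)(47.4) − (-0.605976)(0.192642)(-247.3) + (0.795483)(-274.7) = -275.57 m.
Horizontal magnitude = √(ΔE² + ΔN²) = √(233.54² + (-275.57)²) = 361.22 m.

361 m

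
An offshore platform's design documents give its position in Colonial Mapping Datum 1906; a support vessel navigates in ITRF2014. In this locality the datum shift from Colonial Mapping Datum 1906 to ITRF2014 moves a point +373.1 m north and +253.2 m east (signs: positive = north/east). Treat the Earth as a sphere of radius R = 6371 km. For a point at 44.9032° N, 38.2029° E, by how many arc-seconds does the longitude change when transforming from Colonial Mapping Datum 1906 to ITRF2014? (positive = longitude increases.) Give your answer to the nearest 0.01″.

At latitude 44.9032°, cos φ = 0.708300.
One radian of longitude at latitude φ spans R cos φ, so Δλ = ΔE / (R cos φ) = 253.2 / (6371000 × 0.708300) = 5.6110e-05 rad = 11.573″.

Δλ = 11.57″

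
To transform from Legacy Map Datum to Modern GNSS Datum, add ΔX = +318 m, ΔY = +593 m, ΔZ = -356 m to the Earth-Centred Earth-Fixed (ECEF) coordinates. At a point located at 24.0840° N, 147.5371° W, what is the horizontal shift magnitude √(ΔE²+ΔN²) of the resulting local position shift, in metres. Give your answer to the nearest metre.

The local east axis at (φ, λ) is (−sin λ, cos λ, 0), so ΔE = −sin(-147.5371°)·318 + cos(-147.5371°)·593 = -329.65 m.
The local north axis is (−sin φ cos λ, −sin φ sin λ, cos φ), giving ΔN = 109.490 + 129.888 − 325.010 = -85.63 m.
Horizontal magnitude = √(ΔE² + ΔN²) = √((-329.65)² + (-85.63)²) = 340.59 m.

341 m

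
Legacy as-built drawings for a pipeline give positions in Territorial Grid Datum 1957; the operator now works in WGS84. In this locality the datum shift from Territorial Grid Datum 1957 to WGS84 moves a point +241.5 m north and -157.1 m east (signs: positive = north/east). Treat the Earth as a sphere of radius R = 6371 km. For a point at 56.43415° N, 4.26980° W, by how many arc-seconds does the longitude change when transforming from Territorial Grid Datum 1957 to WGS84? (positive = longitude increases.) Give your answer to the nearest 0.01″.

Δλ = -9.20″

At latitude 56.43415°, cos φ = 0.552895.
One radian of longitude at latitude φ spans R cos φ, so Δλ = ΔE / (R cos φ) = -157.1 / (6371000 × 0.552895) = -4.4599e-05 rad = -9.199″.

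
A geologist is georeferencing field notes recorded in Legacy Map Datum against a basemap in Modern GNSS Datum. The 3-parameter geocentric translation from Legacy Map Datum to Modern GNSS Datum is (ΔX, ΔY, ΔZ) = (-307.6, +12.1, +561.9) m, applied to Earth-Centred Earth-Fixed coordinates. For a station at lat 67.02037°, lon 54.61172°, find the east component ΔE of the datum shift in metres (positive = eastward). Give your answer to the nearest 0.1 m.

ΔE = 257.8 m

The local east axis at (φ, λ) is (−sin λ, cos λ, 0), so ΔE = −sin(54.61172°)·(-307.6) + cos(54.61172°)·12.1 = 257.78 m.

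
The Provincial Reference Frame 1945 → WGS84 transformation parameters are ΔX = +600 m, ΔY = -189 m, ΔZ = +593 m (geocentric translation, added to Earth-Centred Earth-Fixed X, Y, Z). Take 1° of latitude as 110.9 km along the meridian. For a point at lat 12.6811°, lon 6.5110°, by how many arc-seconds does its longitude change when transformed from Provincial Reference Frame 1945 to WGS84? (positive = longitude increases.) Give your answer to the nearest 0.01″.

sin φ = 0.219524, cos φ = 0.975607, sin λ = 0.113394, cos λ = 0.993550.
East component: ΔE = −sin λ·ΔX + cos λ·ΔY = −(0.113394)(600) + (0.993550)(-189) = -255.82 m.
1° of latitude spans 110900 m; at latitude φ, 1° of longitude spans that × cos φ = 108194.8 m, so Δλ = -255.82 / 108194.8 × 3600 = -8.512″.

Δλ = -8.51″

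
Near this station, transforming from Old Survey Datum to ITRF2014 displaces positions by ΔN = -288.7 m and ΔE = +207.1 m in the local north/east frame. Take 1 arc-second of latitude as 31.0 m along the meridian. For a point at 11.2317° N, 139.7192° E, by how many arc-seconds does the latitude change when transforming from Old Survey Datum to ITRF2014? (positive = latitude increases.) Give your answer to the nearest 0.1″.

1″ of latitude = 31.00 m, so Δφ = -288.7 / 31.00 = -9.313″.

Δφ = -9.3″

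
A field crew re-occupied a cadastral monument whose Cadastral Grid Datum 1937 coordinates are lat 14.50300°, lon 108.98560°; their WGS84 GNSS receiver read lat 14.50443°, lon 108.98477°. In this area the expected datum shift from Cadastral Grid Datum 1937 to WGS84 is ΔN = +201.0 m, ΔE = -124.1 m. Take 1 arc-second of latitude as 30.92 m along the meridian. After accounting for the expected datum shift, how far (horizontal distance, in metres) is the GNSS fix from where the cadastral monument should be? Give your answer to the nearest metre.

54 m

Observed coordinate differences: Δφ = +0.00143°, Δλ = -0.00083°.
Converting to metres (1° lat = 111312 m, cos φ = 0.968135): observed ΔN = 159.2 m, observed ΔE = -89.4 m.
Subtracting the expected shift leaves a residual of 159.2 − (201.0) = -41.8 m north and -89.4 − (-124.1) = 34.7 m east.
Residual distance = √((-41.8)² + 34.7²) = 54.3 m.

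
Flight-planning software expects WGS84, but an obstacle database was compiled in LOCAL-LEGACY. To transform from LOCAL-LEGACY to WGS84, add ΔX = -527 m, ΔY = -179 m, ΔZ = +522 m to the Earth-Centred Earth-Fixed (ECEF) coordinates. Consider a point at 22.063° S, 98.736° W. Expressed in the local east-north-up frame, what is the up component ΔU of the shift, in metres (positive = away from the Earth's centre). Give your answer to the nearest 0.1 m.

At φ = -22.063°, λ = -98.736°: sin φ = -0.375626, cos φ = 0.926771, sin λ = -0.988399, cos λ = -0.151882.
ΔU = cos φ cos λ·ΔX + cos φ sin λ·ΔY + sin φ·ΔZ = (0.926771)(-0.151882)(-527) + (0.926771)(-0.988399)(-179) + (-0.375626)(522) = 42.07 m.

ΔU = 42.1 m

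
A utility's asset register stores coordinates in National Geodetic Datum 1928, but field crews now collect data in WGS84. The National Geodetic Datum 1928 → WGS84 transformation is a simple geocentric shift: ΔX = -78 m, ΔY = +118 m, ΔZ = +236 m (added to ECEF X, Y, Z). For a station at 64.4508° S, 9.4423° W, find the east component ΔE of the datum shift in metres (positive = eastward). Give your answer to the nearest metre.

ΔE = 104 m

The local east axis at (φ, λ) is (−sin λ, cos λ, 0), so ΔE = −sin(-9.4423°)·(-78) + cos(-9.4423°)·118 = 103.61 m.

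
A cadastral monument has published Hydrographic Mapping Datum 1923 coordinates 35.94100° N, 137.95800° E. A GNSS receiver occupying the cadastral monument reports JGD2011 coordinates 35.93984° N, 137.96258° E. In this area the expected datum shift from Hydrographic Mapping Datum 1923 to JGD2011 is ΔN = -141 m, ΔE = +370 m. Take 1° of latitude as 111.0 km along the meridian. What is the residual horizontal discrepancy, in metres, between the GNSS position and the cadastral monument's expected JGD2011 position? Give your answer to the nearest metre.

Observed coordinate differences: Δφ = -0.00116°, Δλ = +0.00458°.
Converting to metres (1° lat = 111000 m, cos φ = 0.809622): observed ΔN = -128.8 m, observed ΔE = 411.6 m.
Subtracting the expected shift leaves a residual of -128.8 − (-141) = 12.2 m north and 411.6 − (370) = 41.6 m east.
Residual distance = √(12.2² + 41.6²) = 43.4 m.

43 m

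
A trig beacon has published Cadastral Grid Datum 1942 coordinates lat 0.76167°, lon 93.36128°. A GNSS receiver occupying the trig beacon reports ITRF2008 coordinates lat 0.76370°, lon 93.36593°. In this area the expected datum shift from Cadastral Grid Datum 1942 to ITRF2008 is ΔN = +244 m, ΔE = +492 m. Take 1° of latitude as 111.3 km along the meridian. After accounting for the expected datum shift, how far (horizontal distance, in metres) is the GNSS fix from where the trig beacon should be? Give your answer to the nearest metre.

Observed coordinate differences: Δφ = +0.00203°, Δλ = +0.00465°.
Converting to metres (1° lat = 111300 m, cos φ = 0.999912): observed ΔN = 225.9 m, observed ΔE = 517.5 m.
Subtracting the expected shift leaves a residual of 225.9 − (244) = -18.1 m north and 517.5 − (492) = 25.5 m east.
Residual distance = √((-18.1)² + 25.5²) = 31.2 m.

31 m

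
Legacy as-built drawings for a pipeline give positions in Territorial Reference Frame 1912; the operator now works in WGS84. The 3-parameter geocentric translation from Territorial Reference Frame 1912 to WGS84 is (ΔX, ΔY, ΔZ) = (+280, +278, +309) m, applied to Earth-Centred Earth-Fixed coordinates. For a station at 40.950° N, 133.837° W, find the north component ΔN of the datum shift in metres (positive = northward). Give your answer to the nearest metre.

ΔN = 492 m

The local north axis is (−sin φ cos λ, −sin φ sin λ, cos φ), giving ΔN = 127.102 + 131.424 + 233.382 = 491.91 m.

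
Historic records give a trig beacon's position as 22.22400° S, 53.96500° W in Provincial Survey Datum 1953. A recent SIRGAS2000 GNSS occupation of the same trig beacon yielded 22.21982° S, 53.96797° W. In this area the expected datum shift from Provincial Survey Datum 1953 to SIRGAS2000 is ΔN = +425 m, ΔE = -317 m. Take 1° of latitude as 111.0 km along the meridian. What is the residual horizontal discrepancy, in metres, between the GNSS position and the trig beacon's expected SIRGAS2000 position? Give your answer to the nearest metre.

Observed coordinate differences: Δφ = +0.00418°, Δλ = -0.00297°.
Converting to metres (1° lat = 111000 m, cos φ = 0.925712): observed ΔN = 464.0 m, observed ΔE = -305.2 m.
Subtracting the expected shift leaves a residual of 464.0 − (425) = 39.0 m north and -305.2 − (-317) = 11.8 m east.
Residual distance = √(39.0² + 11.8²) = 40.7 m.

41 m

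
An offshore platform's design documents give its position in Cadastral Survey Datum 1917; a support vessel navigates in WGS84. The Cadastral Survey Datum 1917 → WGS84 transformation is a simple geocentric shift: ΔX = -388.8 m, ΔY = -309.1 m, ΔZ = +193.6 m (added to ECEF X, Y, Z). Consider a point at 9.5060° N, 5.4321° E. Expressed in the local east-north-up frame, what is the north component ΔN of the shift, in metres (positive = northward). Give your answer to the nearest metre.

At φ = 9.5060°, λ = 5.4321°: sin φ = 0.165151, cos φ = 0.986268, sin λ = 0.094666, cos λ = 0.995509.
ΔN = −sin φ cos λ·ΔX − sin φ sin λ·ΔY + cos φ·ΔZ = −(0.165151)(0.995509)(-388.8) − (0.165151)(0.094666)(-309.1) + (0.986268)(193.6) = 259.70 m.

ΔN = 260 m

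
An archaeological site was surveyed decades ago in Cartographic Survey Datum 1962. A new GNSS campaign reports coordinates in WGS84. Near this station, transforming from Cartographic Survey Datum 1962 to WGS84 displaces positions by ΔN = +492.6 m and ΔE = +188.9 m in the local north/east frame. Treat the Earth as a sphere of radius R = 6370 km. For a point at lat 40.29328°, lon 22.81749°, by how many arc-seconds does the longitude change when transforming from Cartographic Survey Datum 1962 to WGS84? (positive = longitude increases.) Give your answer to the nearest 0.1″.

Δλ = 8.0″

At latitude 40.29328°, cos φ = 0.762744.
One radian of longitude at latitude φ spans R cos φ, so Δλ = ΔE / (R cos φ) = 188.9 / (6370000 × 0.762744) = 3.8879e-05 rad = 8.019″.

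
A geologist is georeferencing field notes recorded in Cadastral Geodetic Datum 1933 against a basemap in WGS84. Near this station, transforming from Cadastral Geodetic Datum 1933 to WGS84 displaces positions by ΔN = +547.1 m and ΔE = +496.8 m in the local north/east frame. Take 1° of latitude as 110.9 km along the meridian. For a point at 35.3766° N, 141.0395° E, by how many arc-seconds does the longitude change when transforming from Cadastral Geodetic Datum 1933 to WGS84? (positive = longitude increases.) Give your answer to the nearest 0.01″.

Δλ = 19.78″

At latitude 35.3766°, cos φ = 0.815364.
1° of longitude at this latitude = 110.9 × cos φ = 90.42 km, so Δλ = 496.8 / 90423.9 = 0.0054941° = 19.779″.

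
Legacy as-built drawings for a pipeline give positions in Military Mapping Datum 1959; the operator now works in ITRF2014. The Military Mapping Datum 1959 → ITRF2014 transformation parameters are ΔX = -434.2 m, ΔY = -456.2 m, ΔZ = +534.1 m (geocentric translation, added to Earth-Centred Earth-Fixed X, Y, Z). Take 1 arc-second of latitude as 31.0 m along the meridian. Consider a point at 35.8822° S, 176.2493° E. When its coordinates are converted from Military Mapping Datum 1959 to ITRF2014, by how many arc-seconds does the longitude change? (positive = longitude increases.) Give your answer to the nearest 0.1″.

sin φ = -0.586121, cos φ = 0.810224, sin λ = 0.065415, cos λ = -0.997858.
East component: ΔE = −sin λ·ΔX + cos λ·ΔY = −(0.065415)(-434.2) + (-0.997858)(-456.2) = 483.63 m.
1° of latitude spans 3600 × 31.00 = 111600 m; at latitude φ, 1° of longitude spans that × cos φ = 90421.0 m, so Δλ = 483.63 / 90421.0 × 3600 = 19.255″.

Δλ = 19.3″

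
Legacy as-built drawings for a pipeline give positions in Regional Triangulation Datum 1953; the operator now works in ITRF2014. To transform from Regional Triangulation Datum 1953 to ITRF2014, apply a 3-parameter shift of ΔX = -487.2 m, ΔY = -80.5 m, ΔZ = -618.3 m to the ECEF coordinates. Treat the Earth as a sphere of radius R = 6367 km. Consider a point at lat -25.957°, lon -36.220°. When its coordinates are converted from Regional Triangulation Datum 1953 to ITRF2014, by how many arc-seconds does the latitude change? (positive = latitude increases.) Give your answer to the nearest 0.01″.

sin φ = -0.437696, cos φ = 0.899123, sin λ = -0.590887, cos λ = 0.806754.
North component: ΔN = −sin φ cos λ·ΔX − sin φ sin λ·ΔY + cos φ·ΔZ = −(-0.437696)(0.806754)(-487.2) − (-0.437696)(-0.590887)(-80.5) + (0.899123)(-618.3) = -707.14 m.
1° of latitude spans πR/180 = 111125 m, so Δφ = -707.14 / 111125 × 3600 = -22.909″.

Δφ = -22.91″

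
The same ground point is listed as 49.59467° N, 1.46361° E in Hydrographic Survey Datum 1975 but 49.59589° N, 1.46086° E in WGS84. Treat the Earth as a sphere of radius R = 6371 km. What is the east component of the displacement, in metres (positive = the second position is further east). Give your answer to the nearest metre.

Δφ = 49.59589° − 49.59467° = +0.00122°; Δλ = 1.46086° − 1.46361° = -0.00275°.
1° along a meridian = πR/180 = 111195 m.
ΔN = Δφ × 111195 = 135.7 m; ΔE = Δλ × 111195 × cos(49.59467°) = -0.00275 × 111195 × 0.648191 = -198.2 m.

ΔE = -198 m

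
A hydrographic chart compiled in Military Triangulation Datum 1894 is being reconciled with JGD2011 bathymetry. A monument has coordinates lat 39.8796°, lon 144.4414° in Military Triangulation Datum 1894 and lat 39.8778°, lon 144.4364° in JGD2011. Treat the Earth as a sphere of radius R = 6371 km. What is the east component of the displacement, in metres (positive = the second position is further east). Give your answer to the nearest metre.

ΔE = -427 m

Δφ = 39.8778° − 39.8796° = -0.0018°; Δλ = 144.4364° − 144.4414° = -0.0050°.
1° along a meridian = πR/180 = 111195 m.
ΔN = Δφ × 111195 = -200.2 m; ΔE = Δλ × 111195 × cos(39.8796°) = -0.0050 × 111195 × 0.767393 = -426.7 m.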